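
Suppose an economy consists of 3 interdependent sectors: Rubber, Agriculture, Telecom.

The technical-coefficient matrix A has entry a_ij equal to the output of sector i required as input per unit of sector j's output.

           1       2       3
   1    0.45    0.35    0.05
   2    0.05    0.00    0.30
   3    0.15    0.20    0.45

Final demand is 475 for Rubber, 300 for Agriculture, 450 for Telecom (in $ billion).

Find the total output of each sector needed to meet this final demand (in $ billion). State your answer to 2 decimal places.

I − A =
  [   0.55    -0.35    -0.05]
  [  -0.05     1.00    -0.30]
  [  -0.15    -0.20     0.55]
Cofactors of I−A, C_ij = (−1)^(i+j)·(minor ij) (rows/columns in the sector order above):
  C_11 = (1.00)(0.55) − (-0.30)(-0.20) = 0.4900
  C_12 = −[(-0.05)(0.55) − (-0.30)(-0.15)] = 0.0725
  C_13 = (-0.05)(-0.20) − (1.00)(-0.15) = 0.1600
  C_21 = −[(-0.35)(0.55) − (-0.05)(-0.20)] = 0.2025
  C_22 = (0.55)(0.55) − (-0.05)(-0.15) = 0.2950
  C_23 = −[(0.55)(-0.20) − (-0.35)(-0.15)] = 0.1625
  C_31 = (-0.35)(-0.30) − (-0.05)(1.00) = 0.1550
  C_32 = −[(0.55)(-0.30) − (-0.05)(-0.05)] = 0.1675
  C_33 = (0.55)(1.00) − (-0.35)(-0.05) = 0.5325
det(I−A) = Σ_j (I−A)_1j·C_1j = (0.55)(0.4900) + (-0.35)(0.0725) + (-0.05)(0.1600) = 0.236125
adj(I−A) = Cᵀ =
  [ 0.4900   0.2025   0.1550]
  [ 0.0725   0.2950   0.1675]
  [ 0.1600   0.1625   0.5325]
(I − A)⁻¹ = adj(I−A) / det(I−A) ≈
  [   2.0752     0.8576     0.6564]
  [   0.3070     1.2493     0.7094]
  [   0.6776     0.6882     2.2552]
x = (I − A)⁻¹ d = adj(I−A)·d / det(I−A), with det(I−A) = 0.236125:
  x_1 = (0.4900·475 + 0.2025·300 + 0.1550·450) / 0.236125 = 363.25 / 0.236125 ≈ 1538.38
  x_2 = (0.0725·475 + 0.2950·300 + 0.1675·450) / 0.236125 = 198.3125 / 0.236125 ≈ 839.86
  x_3 = (0.1600·475 + 0.1625·300 + 0.5325·450) / 0.236125 = 364.375 / 0.236125 ≈ 1543.14

x_1 = 1538.38, x_2 = 839.86, x_3 = 1543.14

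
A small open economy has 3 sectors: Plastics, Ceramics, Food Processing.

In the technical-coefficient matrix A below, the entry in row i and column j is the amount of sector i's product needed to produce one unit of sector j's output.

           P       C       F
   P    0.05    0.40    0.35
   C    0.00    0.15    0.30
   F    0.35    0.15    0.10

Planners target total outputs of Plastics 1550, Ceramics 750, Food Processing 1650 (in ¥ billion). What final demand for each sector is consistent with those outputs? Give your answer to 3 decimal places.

I − A =
  [   0.95    -0.40    -0.35]
  [   0.00     0.85    -0.30]
  [  -0.35    -0.15     0.90]
d = (I − A) x:
  d_P = (+0.95)·1550 + (-0.40)·750 + (-0.35)·1650 = 595.000
  d_C = (+0.00)·1550 + (+0.85)·750 + (-0.30)·1650 = 142.500
  d_F = (-0.35)·1550 + (-0.15)·750 + (+0.90)·1650 = 830.000

d_P = 595.000, d_C = 142.500, d_F = 830.000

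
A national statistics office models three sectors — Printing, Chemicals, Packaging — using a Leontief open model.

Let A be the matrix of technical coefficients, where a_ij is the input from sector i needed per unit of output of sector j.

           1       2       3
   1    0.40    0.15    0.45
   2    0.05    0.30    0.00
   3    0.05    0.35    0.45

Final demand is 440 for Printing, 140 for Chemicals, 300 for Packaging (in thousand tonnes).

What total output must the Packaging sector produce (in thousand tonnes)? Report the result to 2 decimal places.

I − A =
  [   0.60    -0.15    -0.45]
  [  -0.05     0.70     0.00]
  [  -0.05    -0.35     0.55]
Cofactors of I−A, C_ij = (−1)^(i+j)·(minor ij) (rows/columns in the sector order above):
  C_11 = (0.70)(0.55) − (0.00)(-0.35) = 0.3850
  C_12 = −[(-0.05)(0.55) − (0.00)(-0.05)] = 0.0275
  C_13 = (-0.05)(-0.35) − (0.70)(-0.05) = 0.0525
  C_21 = −[(-0.15)(0.55) − (-0.45)(-0.35)] = 0.2400
  C_22 = (0.60)(0.55) − (-0.45)(-0.05) = 0.3075
  C_23 = −[(0.60)(-0.35) − (-0.15)(-0.05)] = 0.2175
  C_31 = (-0.15)(0.00) − (-0.45)(0.70) = 0.3150
  C_32 = −[(0.60)(0.00) − (-0.45)(-0.05)] = 0.0225
  C_33 = (0.60)(0.70) − (-0.15)(-0.05) = 0.4125
det(I−A) = Σ_j (I−A)_1j·C_1j = (0.60)(0.3850) + (-0.15)(0.0275) + (-0.45)(0.0525) = 0.20325
adj(I−A) = Cᵀ =
  [ 0.3850   0.2400   0.3150]
  [ 0.0275   0.3075   0.0225]
  [ 0.0525   0.2175   0.4125]
(I − A)⁻¹ = adj(I−A) / det(I−A) ≈
  [   1.8942     1.1808     1.5498]
  [   0.1353     1.5129     0.1107]
  [   0.2583     1.0701     2.0295]
x = (I − A)⁻¹ d = adj(I−A)·d / det(I−A), with det(I−A) = 0.20325:
  x_1 = (0.3850·440 + 0.2400·140 + 0.3150·300) / 0.20325 = 297.50 / 0.20325 ≈ 1463.71
  x_2 = (0.0275·440 + 0.3075·140 + 0.0225·300) / 0.20325 = 61.90 / 0.20325 ≈ 304.55
  x_3 = (0.0525·440 + 0.2175·140 + 0.4125·300) / 0.20325 = 177.30 / 0.20325 ≈ 872.32

x_3 = 872.32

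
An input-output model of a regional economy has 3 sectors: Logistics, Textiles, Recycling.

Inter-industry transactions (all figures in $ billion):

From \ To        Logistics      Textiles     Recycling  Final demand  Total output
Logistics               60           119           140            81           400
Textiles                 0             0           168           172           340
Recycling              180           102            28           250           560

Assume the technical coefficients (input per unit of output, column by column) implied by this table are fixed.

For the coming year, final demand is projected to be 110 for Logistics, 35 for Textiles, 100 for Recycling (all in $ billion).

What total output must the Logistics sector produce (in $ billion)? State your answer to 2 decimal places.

x_L = 252.71

Technical coefficients a_ij = z_ij / X_j:
  a_LL = 60/400 = 0.15, a_TL = 0/400 = 0.00, a_RL = 180/400 = 0.45
  a_LT = 119/340 = 0.35, a_TT = 0/340 = 0.00, a_RT = 102/340 = 0.30
  a_LR = 140/560 = 0.25, a_TR = 168/560 = 0.30, a_RR = 28/560 = 0.05
I − A =
  [   0.85    -0.35    -0.25]
  [   0.00     1.00    -0.30]
  [  -0.45    -0.30     0.95]
Cofactors of I−A, C_ij = (−1)^(i+j)·(minor ij) (rows/columns in the sector order above):
  C_11 = (1.00)(0.95) − (-0.30)(-0.30) = 0.8600
  C_12 = −[(0.00)(0.95) − (-0.30)(-0.45)] = 0.1350
  C_13 = (0.00)(-0.30) − (1.00)(-0.45) = 0.4500
  C_21 = −[(-0.35)(0.95) − (-0.25)(-0.30)] = 0.4075
  C_22 = (0.85)(0.95) − (-0.25)(-0.45) = 0.6950
  C_23 = −[(0.85)(-0.30) − (-0.35)(-0.45)] = 0.4125
  C_31 = (-0.35)(-0.30) − (-0.25)(1.00) = 0.3550
  C_32 = −[(0.85)(-0.30) − (-0.25)(0.00)] = 0.2550
  C_33 = (0.85)(1.00) − (-0.35)(0.00) = 0.8500
det(I−A) = Σ_j (I−A)_1j·C_1j = (0.85)(0.8600) + (-0.35)(0.1350) + (-0.25)(0.4500) = 0.57125
adj(I−A) = Cᵀ =
  [ 0.8600   0.4075   0.3550]
  [ 0.1350   0.6950   0.2550]
  [ 0.4500   0.4125   0.8500]
(I − A)⁻¹ = adj(I−A) / det(I−A) ≈
  [   1.5055     0.7133     0.6214]
  [   0.2363     1.2166     0.4464]
  [   0.7877     0.7221     1.4880]
x = (I − A)⁻¹ d = adj(I−A)·d / det(I−A), with det(I−A) = 0.57125:
  x_L = (0.8600·110 + 0.4075·35 + 0.3550·100) / 0.57125 = 144.3625 / 0.57125 ≈ 252.71
  x_T = (0.1350·110 + 0.6950·35 + 0.2550·100) / 0.57125 = 64.675 / 0.57125 ≈ 113.22
  x_R = (0.4500·110 + 0.4125·35 + 0.8500·100) / 0.57125 = 148.9375 / 0.57125 ≈ 260.72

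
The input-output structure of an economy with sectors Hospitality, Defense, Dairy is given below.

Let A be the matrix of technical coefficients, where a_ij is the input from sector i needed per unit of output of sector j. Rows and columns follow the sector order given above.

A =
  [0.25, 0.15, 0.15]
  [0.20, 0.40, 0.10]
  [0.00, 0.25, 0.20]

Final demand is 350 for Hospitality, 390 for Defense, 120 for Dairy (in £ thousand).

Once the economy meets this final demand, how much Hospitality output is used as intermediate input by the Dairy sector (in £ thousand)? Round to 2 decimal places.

I − A =
  [   0.75    -0.15    -0.15]
  [  -0.20     0.60    -0.10]
  [   0.00    -0.25     0.80]
Cofactors of I−A, C_ij = (−1)^(i+j)·(minor ij) (rows/columns in the sector order above):
  C_11 = (0.60)(0.80) − (-0.10)(-0.25) = 0.4550
  C_12 = −[(-0.20)(0.80) − (-0.10)(0.00)] = 0.1600
  C_13 = (-0.20)(-0.25) − (0.60)(0.00) = 0.0500
  C_21 = −[(-0.15)(0.80) − (-0.15)(-0.25)] = 0.1575
  C_22 = (0.75)(0.80) − (-0.15)(0.00) = 0.6000
  C_23 = −[(0.75)(-0.25) − (-0.15)(0.00)] = 0.1875
  C_31 = (-0.15)(-0.10) − (-0.15)(0.60) = 0.1050
  C_32 = −[(0.75)(-0.10) − (-0.15)(-0.20)] = 0.1050
  C_33 = (0.75)(0.60) − (-0.15)(-0.20) = 0.4200
det(I−A) = Σ_j (I−A)_1j·C_1j = (0.75)(0.4550) + (-0.15)(0.1600) + (-0.15)(0.0500) = 0.30975
adj(I−A) = Cᵀ =
  [ 0.4550   0.1575   0.1050]
  [ 0.1600   0.6000   0.1050]
  [ 0.0500   0.1875   0.4200]
(I − A)⁻¹ = adj(I−A) / det(I−A) ≈
  [   1.4689     0.5085     0.3390]
  [   0.5165     1.9370     0.3390]
  [   0.1614     0.6053     1.3559]
First solve x = (I − A)⁻¹ d = adj(I−A)·d / det(I−A); in particular x_3 = (0.0500·350 + 0.1875·390 + 0.4200·120) / 0.30975 = 141.025 / 0.30975 ≈ 455.2865.
Intermediate flow from 1 to 3: z_13 = a_13 · x_3 = 0.15 × 141.025 / 0.30975 = 21.15375 / 0.30975 ≈ 68.29.

z_13 = 68.29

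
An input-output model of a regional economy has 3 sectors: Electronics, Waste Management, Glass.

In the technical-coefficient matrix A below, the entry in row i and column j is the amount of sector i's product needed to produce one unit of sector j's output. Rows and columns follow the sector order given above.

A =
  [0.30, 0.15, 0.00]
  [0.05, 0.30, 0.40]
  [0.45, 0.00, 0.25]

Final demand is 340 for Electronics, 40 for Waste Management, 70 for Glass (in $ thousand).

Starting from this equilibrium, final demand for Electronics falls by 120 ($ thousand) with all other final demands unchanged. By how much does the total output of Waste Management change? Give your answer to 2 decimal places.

Δx_2 = -77.94

I − A =
  [   0.70    -0.15     0.00]
  [  -0.05     0.70    -0.40]
  [  -0.45     0.00     0.75]
Cofactors of I−A, C_ij = (−1)^(i+j)·(minor ij) (rows/columns in the sector order above):
  C_11 = (0.70)(0.75) − (-0.40)(0.00) = 0.5250
  C_12 = −[(-0.05)(0.75) − (-0.40)(-0.45)] = 0.2175
  C_13 = (-0.05)(0.00) − (0.70)(-0.45) = 0.3150
  C_21 = −[(-0.15)(0.75) − (0.00)(0.00)] = 0.1125
  C_22 = (0.70)(0.75) − (0.00)(-0.45) = 0.5250
  C_23 = −[(0.70)(0.00) − (-0.15)(-0.45)] = 0.0675
  C_31 = (-0.15)(-0.40) − (0.00)(0.70) = 0.0600
  C_32 = −[(0.70)(-0.40) − (0.00)(-0.05)] = 0.2800
  C_33 = (0.70)(0.70) − (-0.15)(-0.05) = 0.4825
det(I−A) = Σ_j (I−A)_1j·C_1j = (0.70)(0.5250) + (-0.15)(0.2175) + (0.00)(0.3150) = 0.334875
adj(I−A) = Cᵀ =
  [ 0.5250   0.1125   0.0600]
  [ 0.2175   0.5250   0.2800]
  [ 0.3150   0.0675   0.4825]
(I − A)⁻¹ = adj(I−A) / det(I−A) ≈
  [   1.5677     0.3359     0.1792]
  [   0.6495     1.5677     0.8361]
  [   0.9406     0.2016     1.4408]
Δx = (I − A)⁻¹ Δd with Δd having -120 in the Electronics component and 0 elsewhere.
So Δx_2 = L_21 · (-120), where L_21 = adj(I−A)_21 / det(I−A) = 0.2175 / 0.334875.
Δx_2 = 0.2175 × (-120) / 0.334875 = -26.10 / 0.334875 ≈ -77.94.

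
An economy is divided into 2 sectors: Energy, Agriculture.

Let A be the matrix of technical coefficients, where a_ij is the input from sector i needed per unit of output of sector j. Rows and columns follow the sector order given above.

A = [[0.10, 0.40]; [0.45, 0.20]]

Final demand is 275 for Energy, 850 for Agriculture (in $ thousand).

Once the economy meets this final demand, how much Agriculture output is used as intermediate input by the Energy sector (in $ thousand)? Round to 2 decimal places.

z_AE = 466.67

I − A =
  [   0.90    -0.40]
  [  -0.45     0.80]
det(I−A) = (0.90)(0.80) − (-0.40)(-0.45) = 0.5400
adj(I−A) = [[0.80, 0.40], [0.45, 0.90]]
(I − A)⁻¹ = adj(I−A) / det(I−A) ≈
  [   1.4815     0.7407]
  [   0.8333     1.6667]
First solve x = (I − A)⁻¹ d = adj(I−A)·d / det(I−A); in particular x_E = (0.80·275 + 0.40·850) / 0.5400 = 560.00 / 0.5400 ≈ 1037.0370.
Intermediate flow from A to E: z_AE = a_AE · x_E = 0.45 × 560.00 / 0.5400 = 252.00 / 0.5400 ≈ 466.67.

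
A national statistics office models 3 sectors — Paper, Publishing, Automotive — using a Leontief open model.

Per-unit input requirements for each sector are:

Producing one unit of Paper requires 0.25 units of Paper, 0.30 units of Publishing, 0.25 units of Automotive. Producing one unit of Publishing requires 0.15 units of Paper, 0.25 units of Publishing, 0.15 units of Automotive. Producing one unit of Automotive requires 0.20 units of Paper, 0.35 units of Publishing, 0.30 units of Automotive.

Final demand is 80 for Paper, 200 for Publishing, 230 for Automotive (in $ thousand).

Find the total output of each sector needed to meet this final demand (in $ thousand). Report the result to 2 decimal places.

I − A =
  [   0.75    -0.15    -0.20]
  [  -0.30     0.75    -0.35]
  [  -0.25    -0.15     0.70]
Cofactors of I−A, C_ij = (−1)^(i+j)·(minor ij) (rows/columns in the sector order above):
  C_11 = (0.75)(0.70) − (-0.35)(-0.15) = 0.4725
  C_12 = −[(-0.30)(0.70) − (-0.35)(-0.25)] = 0.2975
  C_13 = (-0.30)(-0.15) − (0.75)(-0.25) = 0.2325
  C_21 = −[(-0.15)(0.70) − (-0.20)(-0.15)] = 0.1350
  C_22 = (0.75)(0.70) − (-0.20)(-0.25) = 0.4750
  C_23 = −[(0.75)(-0.15) − (-0.15)(-0.25)] = 0.1500
  C_31 = (-0.15)(-0.35) − (-0.20)(0.75) = 0.2025
  C_32 = −[(0.75)(-0.35) − (-0.20)(-0.30)] = 0.3225
  C_33 = (0.75)(0.75) − (-0.15)(-0.30) = 0.5175
det(I−A) = Σ_j (I−A)_1j·C_1j = (0.75)(0.4725) + (-0.15)(0.2975) + (-0.20)(0.2325) = 0.26325
adj(I−A) = Cᵀ =
  [ 0.4725   0.1350   0.2025]
  [ 0.2975   0.4750   0.3225]
  [ 0.2325   0.1500   0.5175]
(I − A)⁻¹ = adj(I−A) / det(I−A) ≈
  [   1.7949     0.5128     0.7692]
  [   1.1301     1.8044     1.2251]
  [   0.8832     0.5698     1.9658]
x = (I − A)⁻¹ d = adj(I−A)·d / det(I−A), with det(I−A) = 0.26325:
  x_1 = (0.4725·80 + 0.1350·200 + 0.2025·230) / 0.26325 = 111.375 / 0.26325 ≈ 423.08
  x_2 = (0.2975·80 + 0.4750·200 + 0.3225·230) / 0.26325 = 192.975 / 0.26325 ≈ 733.05
  x_3 = (0.2325·80 + 0.1500·200 + 0.5175·230) / 0.26325 = 167.625 / 0.26325 ≈ 636.75

x_1 = 423.08, x_2 = 733.05, x_3 = 636.75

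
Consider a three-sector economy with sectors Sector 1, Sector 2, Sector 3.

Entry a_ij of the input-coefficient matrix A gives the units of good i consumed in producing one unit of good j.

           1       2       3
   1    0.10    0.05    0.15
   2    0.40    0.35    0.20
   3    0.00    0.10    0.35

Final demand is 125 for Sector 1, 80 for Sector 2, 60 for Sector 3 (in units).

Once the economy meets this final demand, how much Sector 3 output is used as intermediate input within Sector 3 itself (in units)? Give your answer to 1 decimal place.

z_33 = 47.0

I − A =
  [   0.90    -0.05    -0.15]
  [  -0.40     0.65    -0.20]
  [   0.00    -0.10     0.65]
Cofactors of I−A, C_ij = (−1)^(i+j)·(minor ij) (rows/columns in the sector order above):
  C_11 = (0.65)(0.65) − (-0.20)(-0.10) = 0.4025
  C_12 = −[(-0.40)(0.65) − (-0.20)(0.00)] = 0.2600
  C_13 = (-0.40)(-0.10) − (0.65)(0.00) = 0.0400
  C_21 = −[(-0.05)(0.65) − (-0.15)(-0.10)] = 0.0475
  C_22 = (0.90)(0.65) − (-0.15)(0.00) = 0.5850
  C_23 = −[(0.90)(-0.10) − (-0.05)(0.00)] = 0.0900
  C_31 = (-0.05)(-0.20) − (-0.15)(0.65) = 0.1075
  C_32 = −[(0.90)(-0.20) − (-0.15)(-0.40)] = 0.2400
  C_33 = (0.90)(0.65) − (-0.05)(-0.40) = 0.5650
det(I−A) = Σ_j (I−A)_1j·C_1j = (0.90)(0.4025) + (-0.05)(0.2600) + (-0.15)(0.0400) = 0.34325
adj(I−A) = Cᵀ =
  [ 0.4025   0.0475   0.1075]
  [ 0.2600   0.5850   0.2400]
  [ 0.0400   0.0900   0.5650]
(I − A)⁻¹ = adj(I−A) / det(I−A) ≈
  [   1.1726     0.1384     0.3132]
  [   0.7575     1.7043     0.6992]
  [   0.1165     0.2622     1.6460]
First solve x = (I − A)⁻¹ d = adj(I−A)·d / det(I−A); in particular x_3 = (0.0400·125 + 0.0900·80 + 0.5650·60) / 0.34325 = 46.10 / 0.34325 ≈ 134.304.
Intermediate flow from 3 to 3: z_33 = a_33 · x_3 = 0.35 × 46.10 / 0.34325 = 16.135 / 0.34325 ≈ 47.0.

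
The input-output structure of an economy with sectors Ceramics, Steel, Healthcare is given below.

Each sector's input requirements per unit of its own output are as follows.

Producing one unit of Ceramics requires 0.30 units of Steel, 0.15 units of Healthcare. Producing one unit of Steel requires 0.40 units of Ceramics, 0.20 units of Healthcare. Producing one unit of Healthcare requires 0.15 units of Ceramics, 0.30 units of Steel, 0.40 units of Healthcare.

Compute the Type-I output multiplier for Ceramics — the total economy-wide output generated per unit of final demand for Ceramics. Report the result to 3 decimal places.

I − A =
  [   1.00    -0.40    -0.15]
  [  -0.30     1.00    -0.30]
  [  -0.15    -0.20     0.60]
Cofactors of I−A, C_ij = (−1)^(i+j)·(minor ij) (rows/columns in the sector order above):
  C_11 = (1.00)(0.60) − (-0.30)(-0.20) = 0.5400
  C_12 = −[(-0.30)(0.60) − (-0.30)(-0.15)] = 0.2250
  C_13 = (-0.30)(-0.20) − (1.00)(-0.15) = 0.2100
  C_21 = −[(-0.40)(0.60) − (-0.15)(-0.20)] = 0.2700
  C_22 = (1.00)(0.60) − (-0.15)(-0.15) = 0.5775
  C_23 = −[(1.00)(-0.20) − (-0.40)(-0.15)] = 0.2600
  C_31 = (-0.40)(-0.30) − (-0.15)(1.00) = 0.2700
  C_32 = −[(1.00)(-0.30) − (-0.15)(-0.30)] = 0.3450
  C_33 = (1.00)(1.00) − (-0.40)(-0.30) = 0.8800
det(I−A) = Σ_j (I−A)_1j·C_1j = (1.00)(0.5400) + (-0.40)(0.2250) + (-0.15)(0.2100) = 0.4185
adj(I−A) = Cᵀ =
  [ 0.5400   0.2700   0.2700]
  [ 0.2250   0.5775   0.3450]
  [ 0.2100   0.2600   0.8800]
(I − A)⁻¹ = adj(I−A) / det(I−A) ≈
  [   1.2903     0.6452     0.6452]
  [   0.5376     1.3799     0.8244]
  [   0.5018     0.6213     2.1027]
The output multiplier for sector j is the column-j sum of the Leontief inverse (I − A)⁻¹ = adj(I−A) / det(I−A).
Column C of adj(I−A): (0.5400, 0.2250, 0.2100); det(I−A) = 0.4185.
m_C = (0.5400 + 0.2250 + 0.2100) / 0.4185 = 0.975 / 0.4185 ≈ 2.330.

m_C = 2.330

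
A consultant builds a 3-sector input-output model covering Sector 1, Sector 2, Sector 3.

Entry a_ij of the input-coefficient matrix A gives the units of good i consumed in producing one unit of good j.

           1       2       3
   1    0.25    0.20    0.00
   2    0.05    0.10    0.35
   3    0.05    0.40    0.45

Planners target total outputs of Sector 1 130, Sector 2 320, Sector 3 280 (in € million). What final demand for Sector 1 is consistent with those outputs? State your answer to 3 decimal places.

I − A =
  [   0.75    -0.20     0.00]
  [  -0.05     0.90    -0.35]
  [  -0.05    -0.40     0.55]
d = (I − A) x:
  d_1 = (+0.75)·130 + (-0.20)·320 + (+0.00)·280 = 33.500
  d_2 = (-0.05)·130 + (+0.90)·320 + (-0.35)·280 = 183.500
  d_3 = (-0.05)·130 + (-0.40)·320 + (+0.55)·280 = 19.500

d_1 = 33.500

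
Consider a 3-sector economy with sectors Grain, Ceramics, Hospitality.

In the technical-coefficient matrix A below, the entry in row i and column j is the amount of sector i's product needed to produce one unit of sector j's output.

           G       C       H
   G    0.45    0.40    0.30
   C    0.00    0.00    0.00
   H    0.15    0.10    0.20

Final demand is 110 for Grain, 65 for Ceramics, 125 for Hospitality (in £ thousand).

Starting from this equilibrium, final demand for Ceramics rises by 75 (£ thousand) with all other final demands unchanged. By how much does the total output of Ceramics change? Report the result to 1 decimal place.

Δx_C = 75.0

I − A =
  [   0.55    -0.40    -0.30]
  [   0.00     1.00     0.00]
  [  -0.15    -0.10     0.80]
Cofactors of I−A, C_ij = (−1)^(i+j)·(minor ij) (rows/columns in the sector order above):
  C_11 = (1.00)(0.80) − (0.00)(-0.10) = 0.8000
  C_12 = −[(0.00)(0.80) − (0.00)(-0.15)] = 0.0000
  C_13 = (0.00)(-0.10) − (1.00)(-0.15) = 0.1500
  C_21 = −[(-0.40)(0.80) − (-0.30)(-0.10)] = 0.3500
  C_22 = (0.55)(0.80) − (-0.30)(-0.15) = 0.3950
  C_23 = −[(0.55)(-0.10) − (-0.40)(-0.15)] = 0.1150
  C_31 = (-0.40)(0.00) − (-0.30)(1.00) = 0.3000
  C_32 = −[(0.55)(0.00) − (-0.30)(0.00)] = 0.0000
  C_33 = (0.55)(1.00) − (-0.40)(0.00) = 0.5500
det(I−A) = Σ_j (I−A)_1j·C_1j = (0.55)(0.8000) + (-0.40)(0.0000) + (-0.30)(0.1500) = 0.3950
adj(I−A) = Cᵀ =
  [ 0.8000   0.3500   0.3000]
  [ 0.0000   0.3950   0.0000]
  [ 0.1500   0.1150   0.5500]
(I − A)⁻¹ = adj(I−A) / det(I−A) ≈
  [   2.0253     0.8861     0.7595]
  [   0.0000     1.0000     0.0000]
  [   0.3797     0.2911     1.3924]
Δx = (I − A)⁻¹ Δd with Δd having +75 in the Ceramics component and 0 elsewhere.
So Δx_C = L_CC · (+75), where L_CC = adj(I−A)_CC / det(I−A) = 0.3950 / 0.3950.
Δx_C = 0.3950 × (+75) / 0.3950 = 29.625 / 0.3950 = 75.0.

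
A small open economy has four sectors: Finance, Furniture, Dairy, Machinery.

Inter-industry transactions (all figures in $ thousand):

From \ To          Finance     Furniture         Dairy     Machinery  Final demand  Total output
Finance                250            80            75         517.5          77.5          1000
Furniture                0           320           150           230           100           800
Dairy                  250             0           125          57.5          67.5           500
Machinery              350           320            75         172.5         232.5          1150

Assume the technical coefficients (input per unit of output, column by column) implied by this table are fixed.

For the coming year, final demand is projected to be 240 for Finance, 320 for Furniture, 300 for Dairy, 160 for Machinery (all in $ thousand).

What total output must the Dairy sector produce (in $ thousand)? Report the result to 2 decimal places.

Technical coefficients a_ij = z_ij / X_j:
  a_11 = 250/1000 = 0.25, a_21 = 0/1000 = 0.00, a_31 = 250/1000 = 0.25, a_41 = 350/1000 = 0.35
  a_12 = 80/800 = 0.10, a_22 = 320/800 = 0.40, a_32 = 0/800 = 0.00, a_42 = 320/800 = 0.40
  a_13 = 75/500 = 0.15, a_23 = 150/500 = 0.30, a_33 = 125/500 = 0.25, a_43 = 75/500 = 0.15
  a_14 = 517.5/1150 = 0.45, a_24 = 230/1150 = 0.20, a_34 = 57.5/1150 = 0.05, a_44 = 172.5/1150 = 0.15
I − A =
  [   0.75    -0.10    -0.15    -0.45]
  [   0.00     0.60    -0.30    -0.20]
  [  -0.25     0.00     0.75    -0.05]
  [  -0.35    -0.40    -0.15     0.85]
Compute the cofactors C_ij = (−1)^(i+j)·(3×3 minor ij) of I−A; the adjugate is their transpose:
adj(I−A) = Cᵀ =
  [ 0.3120   0.2010   0.1875   0.2235]
  [ 0.1290   0.3030   0.1770   0.1500]
  [ 0.1180   0.0830   0.2210   0.0950]
  [ 0.2100   0.2400   0.1995   0.3075]
det(I−A) = Σ_j (I−A)_1j·C_1j = (0.75)(0.3120) + (-0.10)(0.1290) + (-0.15)(0.1180) + (-0.45)(0.2100) = 0.1089
(I − A)⁻¹ = adj(I−A) / det(I−A) ≈
  [   2.8650     1.8457     1.7218     2.0523]
  [   1.1846     2.7824     1.6253     1.3774]
  [   1.0836     0.7622     2.0294     0.8724]
  [   1.9284     2.2039     1.8320     2.8237]
x = (I − A)⁻¹ d = adj(I−A)·d / det(I−A), with det(I−A) = 0.1089:
  x_1 = (0.3120·240 + 0.2010·320 + 0.1875·300 + 0.2235·160) / 0.1089 = 231.21 / 0.1089 ≈ 2123.14
  x_2 = (0.1290·240 + 0.3030·320 + 0.1770·300 + 0.1500·160) / 0.1089 = 205.02 / 0.1089 ≈ 1882.64
  x_3 = (0.1180·240 + 0.0830·320 + 0.2210·300 + 0.0950·160) / 0.1089 = 136.38 / 0.1089 ≈ 1252.34
  x_4 = (0.2100·240 + 0.2400·320 + 0.1995·300 + 0.3075·160) / 0.1089 = 236.25 / 0.1089 ≈ 2169.42

x_3 = 1252.34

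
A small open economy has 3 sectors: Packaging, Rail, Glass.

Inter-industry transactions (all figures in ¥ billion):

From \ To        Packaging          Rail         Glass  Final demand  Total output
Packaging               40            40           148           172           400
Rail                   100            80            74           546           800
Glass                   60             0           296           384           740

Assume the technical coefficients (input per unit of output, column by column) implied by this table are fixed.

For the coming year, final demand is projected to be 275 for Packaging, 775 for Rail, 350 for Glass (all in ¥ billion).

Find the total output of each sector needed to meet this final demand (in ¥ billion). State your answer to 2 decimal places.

Technical coefficients a_ij = z_ij / X_j:
  a_PP = 40/400 = 0.10, a_RP = 100/400 = 0.25, a_GP = 60/400 = 0.15
  a_PR = 40/800 = 0.05, a_RR = 80/800 = 0.10, a_GR = 0/800 = 0.00
  a_PG = 148/740 = 0.20, a_RG = 74/740 = 0.10, a_GG = 296/740 = 0.40
I − A =
  [   0.90    -0.05    -0.20]
  [  -0.25     0.90    -0.10]
  [  -0.15     0.00     0.60]
Cofactors of I−A, C_ij = (−1)^(i+j)·(minor ij) (rows/columns in the sector order above):
  C_11 = (0.90)(0.60) − (-0.10)(0.00) = 0.5400
  C_12 = −[(-0.25)(0.60) − (-0.10)(-0.15)] = 0.1650
  C_13 = (-0.25)(0.00) − (0.90)(-0.15) = 0.1350
  C_21 = −[(-0.05)(0.60) − (-0.20)(0.00)] = 0.0300
  C_22 = (0.90)(0.60) − (-0.20)(-0.15) = 0.5100
  C_23 = −[(0.90)(0.00) − (-0.05)(-0.15)] = 0.0075
  C_31 = (-0.05)(-0.10) − (-0.20)(0.90) = 0.1850
  C_32 = −[(0.90)(-0.10) − (-0.20)(-0.25)] = 0.1400
  C_33 = (0.90)(0.90) − (-0.05)(-0.25) = 0.7975
det(I−A) = Σ_j (I−A)_1j·C_1j = (0.90)(0.5400) + (-0.05)(0.1650) + (-0.20)(0.1350) = 0.45075
adj(I−A) = Cᵀ =
  [ 0.5400   0.0300   0.1850]
  [ 0.1650   0.5100   0.1400]
  [ 0.1350   0.0075   0.7975]
(I − A)⁻¹ = adj(I−A) / det(I−A) ≈
  [   1.1980     0.0666     0.4104]
  [   0.3661     1.1314     0.3106]
  [   0.2995     0.0166     1.7693]
x = (I − A)⁻¹ d = adj(I−A)·d / det(I−A), with det(I−A) = 0.45075:
  x_P = (0.5400·275 + 0.0300·775 + 0.1850·350) / 0.45075 = 236.50 / 0.45075 ≈ 524.68
  x_R = (0.1650·275 + 0.5100·775 + 0.1400·350) / 0.45075 = 489.625 / 0.45075 ≈ 1086.25
  x_G = (0.1350·275 + 0.0075·775 + 0.7975·350) / 0.45075 = 322.0625 / 0.45075 ≈ 714.50

x_P = 524.68, x_R = 1086.25, x_G = 714.50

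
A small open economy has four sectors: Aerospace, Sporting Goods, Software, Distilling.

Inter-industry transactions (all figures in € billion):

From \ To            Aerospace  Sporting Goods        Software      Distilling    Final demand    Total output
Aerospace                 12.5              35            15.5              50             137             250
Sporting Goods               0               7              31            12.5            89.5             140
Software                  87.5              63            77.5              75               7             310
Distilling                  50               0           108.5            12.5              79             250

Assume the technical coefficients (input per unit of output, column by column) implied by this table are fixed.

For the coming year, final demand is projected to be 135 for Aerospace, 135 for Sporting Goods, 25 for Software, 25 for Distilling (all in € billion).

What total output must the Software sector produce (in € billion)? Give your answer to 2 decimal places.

Technical coefficients a_ij = z_ij / X_j:
  a_11 = 12.5/250 = 0.05, a_21 = 0/250 = 0.00, a_31 = 87.5/250 = 0.35, a_41 = 50/250 = 0.20
  a_12 = 35/140 = 0.25, a_22 = 7/140 = 0.05, a_32 = 63/140 = 0.45, a_42 = 0/140 = 0.00
  a_13 = 15.5/310 = 0.05, a_23 = 31/310 = 0.10, a_33 = 77.5/310 = 0.25, a_43 = 108.5/310 = 0.35
  a_14 = 50/250 = 0.20, a_24 = 12.5/250 = 0.05, a_34 = 75/250 = 0.30, a_44 = 12.5/250 = 0.05
I − A =
  [   0.95    -0.25    -0.05    -0.20]
  [   0.00     0.95    -0.10    -0.05]
  [  -0.35    -0.45     0.75    -0.30]
  [  -0.20     0.00    -0.35     0.95]
Compute the cofactors C_ij = (−1)^(i+j)·(3×3 minor ij) of I−A; the adjugate is their transpose:
adj(I−A) = Cᵀ =
  [ 0.526500   0.204750   0.139750   0.165750]
  [ 0.052875   0.503000   0.103375   0.070250]
  [ 0.377375   0.486250   0.816875   0.363000]
  [ 0.249875   0.222250   0.330375   0.608750]
det(I−A) = Σ_j (I−A)_1j·C_1j = (0.95)(0.526500) + (-0.25)(0.052875) + (-0.05)(0.377375) + (-0.20)(0.249875) = 0.4181125
(I − A)⁻¹ = adj(I−A) / det(I−A) ≈
  [   1.2592     0.4897     0.3342     0.3964]
  [   0.1265     1.2030     0.2472     0.1680]
  [   0.9026     1.1630     1.9537     0.8682]
  [   0.5976     0.5316     0.7902     1.4559]
x = (I − A)⁻¹ d = adj(I−A)·d / det(I−A), with det(I−A) = 0.4181125:
  x_1 = (0.526500·135 + 0.204750·135 + 0.139750·25 + 0.165750·25) / 0.4181125 = 106.35625 / 0.4181125 ≈ 254.37
  x_2 = (0.052875·135 + 0.503000·135 + 0.103375·25 + 0.070250·25) / 0.4181125 = 79.38375 / 0.4181125 ≈ 189.86
  x_3 = (0.377375·135 + 0.486250·135 + 0.816875·25 + 0.363000·25) / 0.4181125 = 146.08625 / 0.4181125 ≈ 349.39
  x_4 = (0.249875·135 + 0.222250·135 + 0.330375·25 + 0.608750·25) / 0.4181125 = 87.215 / 0.4181125 ≈ 208.59

x_3 = 349.39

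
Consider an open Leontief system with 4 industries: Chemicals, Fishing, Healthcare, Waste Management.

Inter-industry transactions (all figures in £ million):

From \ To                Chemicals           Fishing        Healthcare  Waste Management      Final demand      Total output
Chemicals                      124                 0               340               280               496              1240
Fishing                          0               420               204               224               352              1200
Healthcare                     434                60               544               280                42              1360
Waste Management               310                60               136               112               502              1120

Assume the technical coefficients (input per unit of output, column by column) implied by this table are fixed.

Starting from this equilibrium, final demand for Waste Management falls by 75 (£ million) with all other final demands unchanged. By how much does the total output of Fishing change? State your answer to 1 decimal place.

Δx_F = -52.6

Technical coefficients a_ij = z_ij / X_j:
  a_CC = 124/1240 = 0.10, a_FC = 0/1240 = 0.00, a_HC = 434/1240 = 0.35, a_WC = 310/1240 = 0.25
  a_CF = 0/1200 = 0.00, a_FF = 420/1200 = 0.35, a_HF = 60/1200 = 0.05, a_WF = 60/1200 = 0.05
  a_CH = 340/1360 = 0.25, a_FH = 204/1360 = 0.15, a_HH = 544/1360 = 0.40, a_WH = 136/1360 = 0.10
  a_CW = 280/1120 = 0.25, a_FW = 224/1120 = 0.20, a_HW = 280/1120 = 0.25, a_WW = 112/1120 = 0.10
I − A =
  [   0.90     0.00    -0.25    -0.25]
  [   0.00     0.65    -0.15    -0.20]
  [  -0.35    -0.05     0.60    -0.25]
  [  -0.25    -0.05    -0.10     0.90]
Compute the cofactors C_ij = (−1)^(i+j)·(3×3 minor ij) of I−A; the adjugate is their transpose:
adj(I−A) = Cᵀ =
  [ 0.319125   0.023125   0.161875   0.138750]
  [ 0.093625   0.322875   0.142625   0.137375]
  [ 0.244375   0.053000   0.476875   0.212125]
  [ 0.121000   0.030250   0.105875   0.287375]
det(I−A) = Σ_j (I−A)_1j·C_1j = (0.90)(0.319125) + (0.00)(0.093625) + (-0.25)(0.244375) + (-0.25)(0.121000) = 0.19586875
(I − A)⁻¹ = adj(I−A) / det(I−A) ≈
  [   1.6293     0.1181     0.8264     0.7084]
  [   0.4780     1.6484     0.7282     0.7014]
  [   1.2476     0.2706     2.4347     1.0830]
  [   0.6178     0.1544     0.5405     1.4672]
Δx = (I − A)⁻¹ Δd with Δd having -75 in the Waste Management component and 0 elsewhere.
So Δx_F = L_FW · (-75), where L_FW = adj(I−A)_FW / det(I−A) = 0.137375 / 0.19586875.
Δx_F = 0.137375 × (-75) / 0.19586875 = -10.303125 / 0.19586875 ≈ -52.6.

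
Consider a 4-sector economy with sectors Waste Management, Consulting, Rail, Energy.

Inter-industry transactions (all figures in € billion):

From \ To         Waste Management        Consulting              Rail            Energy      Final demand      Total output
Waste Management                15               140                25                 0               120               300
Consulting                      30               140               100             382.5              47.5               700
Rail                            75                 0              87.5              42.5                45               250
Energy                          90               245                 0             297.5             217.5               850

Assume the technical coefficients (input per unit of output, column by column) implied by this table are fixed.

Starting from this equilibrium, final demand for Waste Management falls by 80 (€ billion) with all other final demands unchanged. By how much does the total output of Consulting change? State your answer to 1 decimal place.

Δx_2 = -96.5

Technical coefficients a_ij = z_ij / X_j:
  a_11 = 15/300 = 0.05, a_21 = 30/300 = 0.10, a_31 = 75/300 = 0.25, a_41 = 90/300 = 0.30
  a_12 = 140/700 = 0.20, a_22 = 140/700 = 0.20, a_32 = 0/700 = 0.00, a_42 = 245/700 = 0.35
  a_13 = 25/250 = 0.10, a_23 = 100/250 = 0.40, a_33 = 87.5/250 = 0.35, a_43 = 0/250 = 0.00
  a_14 = 0/850 = 0.00, a_24 = 382.5/850 = 0.45, a_34 = 42.5/850 = 0.05, a_44 = 297.5/850 = 0.35
I − A =
  [   0.95    -0.20    -0.10     0.00]
  [  -0.10     0.80    -0.40    -0.45]
  [  -0.25     0.00     0.65    -0.05]
  [  -0.30    -0.35     0.00     0.65]
Compute the cofactors C_ij = (−1)^(i+j)·(3×3 minor ij) of I−A; the adjugate is their transpose:
adj(I−A) = Cᵀ =
  [ 0.228625   0.086250   0.088250   0.066500]
  [ 0.201000   0.383625   0.267000   0.286125]
  [ 0.104375   0.052125   0.304375   0.059500]
  [ 0.213750   0.246375   0.184500   0.441000]
det(I−A) = Σ_j (I−A)_1j·C_1j = (0.95)(0.228625) + (-0.20)(0.201000) + (-0.10)(0.104375) + (0.00)(0.213750) = 0.16655625
(I − A)⁻¹ = adj(I−A) / det(I−A) ≈
  [   1.3727     0.5178     0.5299     0.3993]
  [   1.2068     2.3033     1.6031     1.7179]
  [   0.6267     0.3130     1.8275     0.3572]
  [   1.2834     1.4792     1.1077     2.6478]
Δx = (I − A)⁻¹ Δd with Δd having -80 in the Waste Management component and 0 elsewhere.
So Δx_2 = L_21 · (-80), where L_21 = adj(I−A)_21 / det(I−A) = 0.201000 / 0.16655625.
Δx_2 = 0.201000 × (-80) / 0.16655625 = -16.08 / 0.16655625 ≈ -96.5.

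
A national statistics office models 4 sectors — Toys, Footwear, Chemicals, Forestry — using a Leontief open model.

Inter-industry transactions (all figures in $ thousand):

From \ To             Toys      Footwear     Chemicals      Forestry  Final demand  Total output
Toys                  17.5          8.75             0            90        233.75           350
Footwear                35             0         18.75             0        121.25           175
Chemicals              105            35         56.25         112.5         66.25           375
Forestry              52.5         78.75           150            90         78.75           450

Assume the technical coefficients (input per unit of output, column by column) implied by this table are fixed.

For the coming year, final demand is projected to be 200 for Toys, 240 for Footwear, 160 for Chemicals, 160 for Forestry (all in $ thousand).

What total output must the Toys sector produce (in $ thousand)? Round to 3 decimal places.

x_1 = 386.074

Technical coefficients a_ij = z_ij / X_j:
  a_11 = 17.5/350 = 0.05, a_21 = 35/350 = 0.10, a_31 = 105/350 = 0.30, a_41 = 52.5/350 = 0.15
  a_12 = 8.75/175 = 0.05, a_22 = 0/175 = 0.00, a_32 = 35/175 = 0.20, a_42 = 78.75/175 = 0.45
  a_13 = 0/375 = 0.00, a_23 = 18.75/375 = 0.05, a_33 = 56.25/375 = 0.15, a_43 = 150/375 = 0.40
  a_14 = 90/450 = 0.20, a_24 = 0/450 = 0.00, a_34 = 112.5/450 = 0.25, a_44 = 90/450 = 0.20
I − A =
  [   0.95    -0.05     0.00    -0.20]
  [  -0.10     1.00    -0.05     0.00]
  [  -0.30    -0.20     0.85    -0.25]
  [  -0.15    -0.45    -0.40     0.80]
Compute the cofactors C_ij = (−1)^(i+j)·(3×3 minor ij) of I−A; the adjugate is their transpose:
adj(I−A) = Cᵀ =
  [ 0.566375   0.121500   0.086500   0.168625]
  [ 0.071875   0.501500   0.044500   0.031875]
  [ 0.304750   0.293750   0.717000   0.300250]
  [ 0.299000   0.451750   0.399750   0.793000]
det(I−A) = Σ_j (I−A)_1j·C_1j = (0.95)(0.566375) + (-0.05)(0.071875) + (0.00)(0.304750) + (-0.20)(0.299000) = 0.4746625
(I − A)⁻¹ = adj(I−A) / det(I−A) ≈
  [   1.1932     0.2560     0.1822     0.3553]
  [   0.1514     1.0565     0.0938     0.0672]
  [   0.6420     0.6189     1.5105     0.6326]
  [   0.6299     0.9517     0.8422     1.6707]
x = (I − A)⁻¹ d = adj(I−A)·d / det(I−A), with det(I−A) = 0.4746625:
  x_1 = (0.566375·200 + 0.121500·240 + 0.086500·160 + 0.168625·160) / 0.4746625 = 183.255 / 0.4746625 ≈ 386.074
  x_2 = (0.071875·200 + 0.501500·240 + 0.044500·160 + 0.031875·160) / 0.4746625 = 146.955 / 0.4746625 ≈ 309.599
  x_3 = (0.304750·200 + 0.293750·240 + 0.717000·160 + 0.300250·160) / 0.4746625 = 294.21 / 0.4746625 ≈ 619.830
  x_4 = (0.299000·200 + 0.451750·240 + 0.399750·160 + 0.793000·160) / 0.4746625 = 359.06 / 0.4746625 ≈ 756.453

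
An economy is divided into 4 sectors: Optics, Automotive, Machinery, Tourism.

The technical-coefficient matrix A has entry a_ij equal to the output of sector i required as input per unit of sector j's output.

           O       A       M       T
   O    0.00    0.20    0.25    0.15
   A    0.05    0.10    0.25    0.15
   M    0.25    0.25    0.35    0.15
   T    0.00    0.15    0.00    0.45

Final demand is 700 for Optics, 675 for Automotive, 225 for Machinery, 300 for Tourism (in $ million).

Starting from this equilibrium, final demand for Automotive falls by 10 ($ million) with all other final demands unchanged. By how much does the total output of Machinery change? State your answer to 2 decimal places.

I − A =
  [   1.00    -0.20    -0.25    -0.15]
  [  -0.05     0.90    -0.25    -0.15]
  [  -0.25    -0.25     0.65    -0.15]
  [   0.00    -0.15     0.00     0.55]
Compute the cofactors C_ij = (−1)^(i+j)·(3×3 minor ij) of I−A; the adjugate is their transpose:
adj(I−A) = Cᵀ =
  [ 0.267125   0.126125   0.151250   0.148500]
  [ 0.052250   0.323125   0.144375   0.141750]
  [ 0.126125   0.193125   0.465875   0.214125]
  [ 0.014250   0.088125   0.039375   0.444125]
det(I−A) = Σ_j (I−A)_1j·C_1j = (1.00)(0.267125) + (-0.20)(0.052250) + (-0.25)(0.126125) + (-0.15)(0.014250) = 0.22300625
(I − A)⁻¹ = adj(I−A) / det(I−A) ≈
  [   1.1978     0.5656     0.6782     0.6659]
  [   0.2343     1.4490     0.6474     0.6356]
  [   0.5656     0.8660     2.0891     0.9602]
  [   0.0639     0.3952     0.1766     1.9915]
Δx = (I − A)⁻¹ Δd with Δd having -10 in the Automotive component and 0 elsewhere.
So Δx_M = L_MA · (-10), where L_MA = adj(I−A)_MA / det(I−A) = 0.193125 / 0.22300625.
Δx_M = 0.193125 × (-10) / 0.22300625 = -1.93125 / 0.22300625 ≈ -8.66.

Δx_M = -8.66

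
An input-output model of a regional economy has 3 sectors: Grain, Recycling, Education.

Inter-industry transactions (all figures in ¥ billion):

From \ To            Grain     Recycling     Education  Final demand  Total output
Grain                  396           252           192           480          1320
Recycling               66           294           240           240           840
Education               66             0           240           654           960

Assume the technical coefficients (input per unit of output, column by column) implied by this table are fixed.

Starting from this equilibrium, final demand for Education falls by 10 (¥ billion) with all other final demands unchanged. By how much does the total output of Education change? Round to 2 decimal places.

Δx_E = -13.76

Technical coefficients a_ij = z_ij / X_j:
  a_GG = 396/1320 = 0.30, a_RG = 66/1320 = 0.05, a_EG = 66/1320 = 0.05
  a_GR = 252/840 = 0.30, a_RR = 294/840 = 0.35, a_ER = 0/840 = 0.00
  a_GE = 192/960 = 0.20, a_RE = 240/960 = 0.25, a_EE = 240/960 = 0.25
I − A =
  [   0.70    -0.30    -0.20]
  [  -0.05     0.65    -0.25]
  [  -0.05     0.00     0.75]
Cofactors of I−A, C_ij = (−1)^(i+j)·(minor ij) (rows/columns in the sector order above):
  C_11 = (0.65)(0.75) − (-0.25)(0.00) = 0.4875
  C_12 = −[(-0.05)(0.75) − (-0.25)(-0.05)] = 0.0500
  C_13 = (-0.05)(0.00) − (0.65)(-0.05) = 0.0325
  C_21 = −[(-0.30)(0.75) − (-0.20)(0.00)] = 0.2250
  C_22 = (0.70)(0.75) − (-0.20)(-0.05) = 0.5150
  C_23 = −[(0.70)(0.00) − (-0.30)(-0.05)] = 0.0150
  C_31 = (-0.30)(-0.25) − (-0.20)(0.65) = 0.2050
  C_32 = −[(0.70)(-0.25) − (-0.20)(-0.05)] = 0.1850
  C_33 = (0.70)(0.65) − (-0.30)(-0.05) = 0.4400
det(I−A) = Σ_j (I−A)_1j·C_1j = (0.70)(0.4875) + (-0.30)(0.0500) + (-0.20)(0.0325) = 0.31975
adj(I−A) = Cᵀ =
  [ 0.4875   0.2250   0.2050]
  [ 0.0500   0.5150   0.1850]
  [ 0.0325   0.0150   0.4400]
(I − A)⁻¹ = adj(I−A) / det(I−A) ≈
  [   1.5246     0.7037     0.6411]
  [   0.1564     1.6106     0.5786]
  [   0.1016     0.0469     1.3761]
Δx = (I − A)⁻¹ Δd with Δd having -10 in the Education component and 0 elsewhere.
So Δx_E = L_EE · (-10), where L_EE = adj(I−A)_EE / det(I−A) = 0.4400 / 0.31975.
Δx_E = 0.4400 × (-10) / 0.31975 = -4.40 / 0.31975 ≈ -13.76.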